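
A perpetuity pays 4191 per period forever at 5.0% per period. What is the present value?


PV = PMT / i
= 4191 / 0.05
= 83820.0


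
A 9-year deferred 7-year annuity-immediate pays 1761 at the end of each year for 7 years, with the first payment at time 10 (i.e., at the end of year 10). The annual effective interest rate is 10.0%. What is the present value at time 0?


PV at time 9 of the 7-year annuity-immediate:
a_n = 1761 * (1-(1+0.1)^(-7))/0.1 = 8573.2855
Discount back 9 years to time 0:
PV = 8573.2855 * (1+0.1)^(-9)
= 8573.2855 * 0.424098
= 3635.91


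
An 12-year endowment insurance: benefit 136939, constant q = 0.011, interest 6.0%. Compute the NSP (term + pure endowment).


Term component = 11982.8213
Pure endowment = 12_p_x * v^12 * benefit = 0.8757 * 0.496969 * 136939 = 59595.3354
NSP = 71578.1567


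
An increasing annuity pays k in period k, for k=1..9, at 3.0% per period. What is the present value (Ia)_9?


(Ia)_n = sum_{k=1}^{n} k * v^k, v = 1/(1+i)
v = 0.970874
Sum computed term by term:
(Ia)_9 = 37.3981


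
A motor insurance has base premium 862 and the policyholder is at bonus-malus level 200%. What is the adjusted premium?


adjusted = base * BM_level / 100
= 862 * 200 / 100
= 862 * 2.0
= 1724.0


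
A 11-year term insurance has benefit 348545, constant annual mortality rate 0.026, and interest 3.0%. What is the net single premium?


NSP = benefit * sum_{k=0}^{n-1} k_p_x * q * v^(k+1)
With constant q=0.026, v=0.970874
Sum = 0.213256
NSP = 348545 * 0.213256
= 74329.465


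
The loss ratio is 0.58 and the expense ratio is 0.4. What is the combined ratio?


Combined ratio = loss ratio + expense ratio
= 0.58 + 0.4
= 0.98


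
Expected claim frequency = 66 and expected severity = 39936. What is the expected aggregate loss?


E[S] = E[N] * E[X]
= 66 * 39936
= 2.6358e+06


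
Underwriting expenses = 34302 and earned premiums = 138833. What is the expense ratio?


Expense ratio = expenses / premiums
= 34302 / 138833
= 0.2471


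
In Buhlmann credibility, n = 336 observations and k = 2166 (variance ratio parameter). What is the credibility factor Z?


Z = n / (n + k)
= 336 / (336 + 2166)
= 336 / 2502
= 0.1343


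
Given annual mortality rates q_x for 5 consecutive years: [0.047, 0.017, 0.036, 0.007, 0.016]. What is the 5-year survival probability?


p_k = 1 - q_k for each year
Survival = product of (1 - q_k)
= 0.953 * 0.983 * 0.964 * 0.993 * 0.984
= 0.8824


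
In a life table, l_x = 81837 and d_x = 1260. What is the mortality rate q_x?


q_x = d_x / l_x
= 1260 / 81837
= 0.0154


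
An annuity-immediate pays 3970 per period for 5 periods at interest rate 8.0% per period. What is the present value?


PV = PMT * (1 - (1+i)^(-n)) / i
= 3970 * (1 - (1+0.08)^(-5)) / 0.08
= 3970 * (1 - 0.680583) / 0.08
= 3970 * 3.99271
= 15851.0588


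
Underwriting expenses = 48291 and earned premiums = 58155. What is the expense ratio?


Expense ratio = expenses / premiums
= 48291 / 58155
= 0.8304


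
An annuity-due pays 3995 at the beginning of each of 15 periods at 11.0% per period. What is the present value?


PV_due = PMT * (1-(1+i)^(-n))/i * (1+i)
PV_immediate = 28727.524
PV_due = 28727.524 * 1.11
= 31887.5516


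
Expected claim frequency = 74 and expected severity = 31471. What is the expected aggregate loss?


E[S] = E[N] * E[X]
= 74 * 31471
= 2.3289e+06


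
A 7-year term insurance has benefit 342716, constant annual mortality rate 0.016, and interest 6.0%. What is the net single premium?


NSP = benefit * sum_{k=0}^{n-1} k_p_x * q * v^(k+1)
With constant q=0.016, v=0.943396
Sum = 0.085463
NSP = 342716 * 0.085463
= 29289.4306


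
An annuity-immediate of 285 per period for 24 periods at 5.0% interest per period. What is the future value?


FV = PMT * ((1+i)^n - 1) / i
= 285 * ((1.05)^24 - 1) / 0.05
= 285 * (3.2251 - 1) / 0.05
= 12683.0697


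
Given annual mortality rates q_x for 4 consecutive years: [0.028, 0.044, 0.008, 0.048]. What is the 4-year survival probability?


p_k = 1 - q_k for each year
Survival = product of (1 - q_k)
= 0.972 * 0.956 * 0.992 * 0.952
= 0.8776


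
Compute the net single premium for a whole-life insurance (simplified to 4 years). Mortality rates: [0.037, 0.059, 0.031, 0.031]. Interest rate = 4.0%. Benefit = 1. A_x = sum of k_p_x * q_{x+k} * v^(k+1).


v = 0.961538
Year 0: k_p_x=1.0, q=0.037, term=0.035577
Year 1: k_p_x=0.963, q=0.059, term=0.052531
Year 2: k_p_x=0.906183, q=0.031, term=0.024973
Year 3: k_p_x=0.878091, q=0.031, term=0.023268
A_x = 0.1363


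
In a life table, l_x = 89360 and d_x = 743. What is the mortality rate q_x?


q_x = d_x / l_x
= 743 / 89360
= 0.0083


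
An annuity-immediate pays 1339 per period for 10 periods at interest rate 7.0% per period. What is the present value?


PV = PMT * (1 - (1+i)^(-n)) / i
= 1339 * (1 - (1+0.07)^(-10)) / 0.07
= 1339 * (1 - 0.508349) / 0.07
= 1339 * 7.023582
= 9404.5757


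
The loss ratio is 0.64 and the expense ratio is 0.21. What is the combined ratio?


Combined ratio = loss ratio + expense ratio
= 0.64 + 0.21
= 0.85


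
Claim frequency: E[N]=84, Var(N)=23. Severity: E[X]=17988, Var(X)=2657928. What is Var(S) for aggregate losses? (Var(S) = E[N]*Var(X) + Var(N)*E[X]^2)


Var(S) = E[N]*Var(X) + Var(N)*E[X]^2
= 84*2657928 + 23*17988^2
= 223265952 + 7442067312
= 7.6653e+09


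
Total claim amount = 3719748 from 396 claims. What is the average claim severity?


severity = total / number
= 3719748 / 396
= 9393.303


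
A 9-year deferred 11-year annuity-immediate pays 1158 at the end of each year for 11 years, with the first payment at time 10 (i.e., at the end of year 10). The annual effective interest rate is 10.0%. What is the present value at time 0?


PV at time 9 of the 11-year annuity-immediate:
a_n = 1158 * (1-(1+0.1)^(-11))/0.1 = 7521.2806
Discount back 9 years to time 0:
PV = 7521.2806 * (1+0.1)^(-9)
= 7521.2806 * 0.424098
= 3189.7572


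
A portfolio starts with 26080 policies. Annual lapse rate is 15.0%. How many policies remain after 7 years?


remaining = initial * (1 - lapse)^years
= 26080 * (1 - 0.15)^7
= 26080 * 0.320577
= 8360.6505


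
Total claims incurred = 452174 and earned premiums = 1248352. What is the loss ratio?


Loss ratio = claims / premiums
= 452174 / 1248352
= 0.3622


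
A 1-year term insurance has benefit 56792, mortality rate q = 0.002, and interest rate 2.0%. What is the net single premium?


NSP = benefit * q * v
v = 1/(1+i) = 0.980392
NSP = 56792 * 0.002 * 0.980392
= 111.3569


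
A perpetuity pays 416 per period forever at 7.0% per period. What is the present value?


PV = PMT / i
= 416 / 0.07
= 5942.8571


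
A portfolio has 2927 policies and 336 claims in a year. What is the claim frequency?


frequency = claims / policies
= 336 / 2927
= 0.1148


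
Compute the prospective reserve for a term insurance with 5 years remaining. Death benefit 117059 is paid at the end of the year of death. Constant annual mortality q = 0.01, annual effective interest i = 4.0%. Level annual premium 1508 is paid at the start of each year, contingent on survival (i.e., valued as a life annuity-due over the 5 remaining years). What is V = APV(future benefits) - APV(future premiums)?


v = 1/(1+i) = 0.961538
APV(future benefits) per unit = sum_{k=0}^{4} k_p_x * q * v^(k+1) = 0.043671
APV(future benefits) = 117059 * 0.043671 = 5112.0953
Life annuity-due factor ä_{x:5} = sum_{k=0}^{4} k_p_x * v^k = 4.541794
APV(future premiums) = 1508 * 4.541794 = 6849.0259
V = 5112.0953 - 6849.0259
= -1736.9307


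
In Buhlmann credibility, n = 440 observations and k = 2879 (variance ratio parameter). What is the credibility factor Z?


Z = n / (n + k)
= 440 / (440 + 2879)
= 440 / 3319
= 0.1326


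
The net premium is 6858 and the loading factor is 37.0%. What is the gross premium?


Gross = net * (1 + loading)
= 6858 * (1 + 0.37)
= 6858 * 1.37
= 9395.46


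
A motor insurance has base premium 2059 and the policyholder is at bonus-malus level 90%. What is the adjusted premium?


adjusted = base * BM_level / 100
= 2059 * 90 / 100
= 2059 * 0.9
= 1853.1


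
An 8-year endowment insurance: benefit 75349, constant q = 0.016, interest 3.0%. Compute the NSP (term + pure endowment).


Term component = 8023.7947
Pure endowment = 8_p_x * v^8 * benefit = 0.878943 * 0.789409 * 75349 = 52280.5903
NSP = 60304.385


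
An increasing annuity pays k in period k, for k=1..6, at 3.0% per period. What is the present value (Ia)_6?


(Ia)_n = sum_{k=1}^{n} k * v^k, v = 1/(1+i)
v = 0.970874
Sum computed term by term:
(Ia)_6 = 18.4934


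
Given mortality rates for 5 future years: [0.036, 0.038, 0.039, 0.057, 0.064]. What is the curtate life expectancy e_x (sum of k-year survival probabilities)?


e_x = sum_{k=1}^{n} k_p_x
k_p_x values:
  1_p_x = 0.964
  2_p_x = 0.927368
  3_p_x = 0.891201
  4_p_x = 0.840402
  5_p_x = 0.786616
e_x = 4.4096


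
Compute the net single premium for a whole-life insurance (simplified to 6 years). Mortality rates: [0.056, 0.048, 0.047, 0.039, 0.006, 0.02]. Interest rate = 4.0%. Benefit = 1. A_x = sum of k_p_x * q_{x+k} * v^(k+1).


v = 0.961538
Year 0: k_p_x=1.0, q=0.056, term=0.053846
Year 1: k_p_x=0.944, q=0.048, term=0.041893
Year 2: k_p_x=0.898688, q=0.047, term=0.03755
Year 3: k_p_x=0.85645, q=0.039, term=0.028552
Year 4: k_p_x=0.823048, q=0.006, term=0.004059
Year 5: k_p_x=0.81811, q=0.02, term=0.012931
A_x = 0.1788


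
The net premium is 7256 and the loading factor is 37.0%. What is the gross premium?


Gross = net * (1 + loading)
= 7256 * (1 + 0.37)
= 7256 * 1.37
= 9940.72


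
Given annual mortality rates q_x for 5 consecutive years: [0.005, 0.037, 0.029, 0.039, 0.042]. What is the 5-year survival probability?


p_k = 1 - q_k for each year
Survival = product of (1 - q_k)
= 0.995 * 0.963 * 0.971 * 0.961 * 0.958
= 0.8566


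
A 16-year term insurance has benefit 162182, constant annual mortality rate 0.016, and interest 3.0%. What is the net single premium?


NSP = benefit * sum_{k=0}^{n-1} k_p_x * q * v^(k+1)
With constant q=0.016, v=0.970874
Sum = 0.180375
NSP = 162182 * 0.180375
= 29253.5683


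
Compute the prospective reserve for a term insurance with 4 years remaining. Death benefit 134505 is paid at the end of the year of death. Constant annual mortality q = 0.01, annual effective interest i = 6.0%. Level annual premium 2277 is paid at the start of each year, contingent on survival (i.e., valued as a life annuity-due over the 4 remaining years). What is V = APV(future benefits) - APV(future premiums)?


v = 1/(1+i) = 0.943396
APV(future benefits) per unit = sum_{k=0}^{3} k_p_x * q * v^(k+1) = 0.03416
APV(future benefits) = 134505 * 0.03416 = 4594.6521
Life annuity-due factor ä_{x:4} = sum_{k=0}^{3} k_p_x * v^k = 3.62093
APV(future premiums) = 2277 * 3.62093 = 8244.8565
V = 4594.6521 - 8244.8565
= -3650.2044


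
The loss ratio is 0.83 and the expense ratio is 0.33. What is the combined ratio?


Combined ratio = loss ratio + expense ratio
= 0.83 + 0.33
= 1.16


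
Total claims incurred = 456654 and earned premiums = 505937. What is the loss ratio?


Loss ratio = claims / premiums
= 456654 / 505937
= 0.9026


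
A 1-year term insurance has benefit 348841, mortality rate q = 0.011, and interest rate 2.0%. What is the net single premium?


NSP = benefit * q * v
v = 1/(1+i) = 0.980392
NSP = 348841 * 0.011 * 0.980392
= 3762.0108


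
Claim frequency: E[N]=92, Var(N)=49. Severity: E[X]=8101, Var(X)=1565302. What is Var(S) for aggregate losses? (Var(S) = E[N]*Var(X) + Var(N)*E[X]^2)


Var(S) = E[N]*Var(X) + Var(N)*E[X]^2
= 92*1565302 + 49*8101^2
= 144007784 + 3215683849
= 3.3597e+09


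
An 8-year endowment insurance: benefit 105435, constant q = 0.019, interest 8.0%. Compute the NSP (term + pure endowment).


Term component = 10857.9718
Pure endowment = 8_p_x * v^8 * benefit = 0.857733 * 0.540269 * 105435 = 48859.2524
NSP = 59717.2242


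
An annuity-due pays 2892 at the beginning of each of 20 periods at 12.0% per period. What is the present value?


PV_due = PMT * (1-(1+i)^(-n))/i * (1+i)
PV_immediate = 21601.631
PV_due = 21601.631 * 1.12
= 24193.8267


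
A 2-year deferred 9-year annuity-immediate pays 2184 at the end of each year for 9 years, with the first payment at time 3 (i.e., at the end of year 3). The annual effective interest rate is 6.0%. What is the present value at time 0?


PV at time 2 of the 9-year annuity-immediate:
a_n = 2184 * (1-(1+0.06)^(-9))/0.06 = 14854.8959
Discount back 2 years to time 0:
PV = 14854.8959 * (1+0.06)^(-2)
= 14854.8959 * 0.889996
= 13220.8045


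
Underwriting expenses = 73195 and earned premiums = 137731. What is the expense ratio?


Expense ratio = expenses / premiums
= 73195 / 137731
= 0.5314


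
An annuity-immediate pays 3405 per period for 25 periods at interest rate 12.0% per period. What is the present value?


PV = PMT * (1 - (1+i)^(-n)) / i
= 3405 * (1 - (1+0.12)^(-25)) / 0.12
= 3405 * (1 - 0.058823) / 0.12
= 3405 * 7.843139
= 26705.8887


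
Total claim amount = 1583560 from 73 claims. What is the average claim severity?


severity = total / number
= 1583560 / 73
= 21692.6027


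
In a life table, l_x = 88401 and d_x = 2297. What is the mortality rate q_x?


q_x = d_x / l_x
= 2297 / 88401
= 0.026


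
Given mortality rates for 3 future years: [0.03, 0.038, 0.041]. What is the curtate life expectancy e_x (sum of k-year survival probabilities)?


e_x = sum_{k=1}^{n} k_p_x
k_p_x values:
  1_p_x = 0.97
  2_p_x = 0.93314
  3_p_x = 0.894881
e_x = 2.798


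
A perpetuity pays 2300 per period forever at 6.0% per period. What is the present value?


PV = PMT / i
= 2300 / 0.06
= 38333.3333


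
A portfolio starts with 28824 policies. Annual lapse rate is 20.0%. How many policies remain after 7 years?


remaining = initial * (1 - lapse)^years
= 28824 * (1 - 0.2)^7
= 28824 * 0.209715
= 6044.8309


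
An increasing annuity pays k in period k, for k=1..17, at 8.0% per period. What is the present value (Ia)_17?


(Ia)_n = sum_{k=1}^{n} k * v^k, v = 1/(1+i)
v = 0.925926
Sum computed term by term:
(Ia)_17 = 65.71


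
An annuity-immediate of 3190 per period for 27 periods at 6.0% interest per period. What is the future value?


FV = PMT * ((1+i)^n - 1) / i
= 3190 * ((1.06)^27 - 1) / 0.06
= 3190 * (4.822346 - 1) / 0.06
= 203221.3925


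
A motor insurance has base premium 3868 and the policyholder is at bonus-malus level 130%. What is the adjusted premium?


adjusted = base * BM_level / 100
= 3868 * 130 / 100
= 3868 * 1.3
= 5028.4


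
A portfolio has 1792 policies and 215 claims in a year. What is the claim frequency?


frequency = claims / policies
= 215 / 1792
= 0.12


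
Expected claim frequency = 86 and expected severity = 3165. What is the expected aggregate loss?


E[S] = E[N] * E[X]
= 86 * 3165
= 272190


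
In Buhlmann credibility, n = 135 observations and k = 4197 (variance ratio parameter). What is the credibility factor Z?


Z = n / (n + k)
= 135 / (135 + 4197)
= 135 / 4332
= 0.0312


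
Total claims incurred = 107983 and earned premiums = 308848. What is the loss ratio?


Loss ratio = claims / premiums
= 107983 / 308848
= 0.3496


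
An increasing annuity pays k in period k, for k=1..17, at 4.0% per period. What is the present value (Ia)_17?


(Ia)_n = sum_{k=1}^{n} k * v^k, v = 1/(1+i)
v = 0.961538
Sum computed term by term:
(Ia)_17 = 98.1238


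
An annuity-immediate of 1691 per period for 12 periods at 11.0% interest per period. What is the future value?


FV = PMT * ((1+i)^n - 1) / i
= 1691 * ((1.11)^12 - 1) / 0.11
= 1691 * (3.498451 - 1) / 0.11
= 38407.9996


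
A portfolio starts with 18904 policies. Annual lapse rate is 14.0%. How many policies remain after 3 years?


remaining = initial * (1 - lapse)^years
= 18904 * (1 - 0.14)^3
= 18904 * 0.636056
= 12024.0026


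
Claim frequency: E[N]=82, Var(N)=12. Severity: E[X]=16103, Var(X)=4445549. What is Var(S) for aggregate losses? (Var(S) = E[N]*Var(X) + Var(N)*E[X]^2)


Var(S) = E[N]*Var(X) + Var(N)*E[X]^2
= 82*4445549 + 12*16103^2
= 364535018 + 3111679308
= 3.4762e+09


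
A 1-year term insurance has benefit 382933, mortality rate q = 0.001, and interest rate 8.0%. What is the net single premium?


NSP = benefit * q * v
v = 1/(1+i) = 0.925926
NSP = 382933 * 0.001 * 0.925926
= 354.5676


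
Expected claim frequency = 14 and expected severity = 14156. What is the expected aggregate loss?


E[S] = E[N] * E[X]
= 14 * 14156
= 198184


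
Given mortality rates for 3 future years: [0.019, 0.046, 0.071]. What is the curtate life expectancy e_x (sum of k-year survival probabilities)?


e_x = sum_{k=1}^{n} k_p_x
k_p_x values:
  1_p_x = 0.981
  2_p_x = 0.935874
  3_p_x = 0.869427
e_x = 2.7863


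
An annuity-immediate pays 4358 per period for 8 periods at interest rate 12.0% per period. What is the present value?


PV = PMT * (1 - (1+i)^(-n)) / i
= 4358 * (1 - (1+0.12)^(-8)) / 0.12
= 4358 * (1 - 0.403883) / 0.12
= 4358 * 4.96764
= 21648.9741


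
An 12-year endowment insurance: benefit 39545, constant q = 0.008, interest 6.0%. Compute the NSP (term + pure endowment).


Term component = 2552.725
Pure endowment = 12_p_x * v^12 * benefit = 0.908113 * 0.496969 * 39545 = 17846.8372
NSP = 20399.5623


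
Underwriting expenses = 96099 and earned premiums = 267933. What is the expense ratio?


Expense ratio = expenses / premiums
= 96099 / 267933
= 0.3587


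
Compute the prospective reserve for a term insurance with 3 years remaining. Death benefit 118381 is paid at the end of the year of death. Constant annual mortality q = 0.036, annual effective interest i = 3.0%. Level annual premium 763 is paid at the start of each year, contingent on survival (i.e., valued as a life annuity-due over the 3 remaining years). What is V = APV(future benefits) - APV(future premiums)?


v = 1/(1+i) = 0.970874
APV(future benefits) per unit = sum_{k=0}^{2} k_p_x * q * v^(k+1) = 0.098279
APV(future benefits) = 118381 * 0.098279 = 11634.3727
Life annuity-due factor ä_{x:3} = sum_{k=0}^{2} k_p_x * v^k = 2.811873
APV(future premiums) = 763 * 2.811873 = 2145.4591
V = 11634.3727 - 2145.4591
= 9488.9137


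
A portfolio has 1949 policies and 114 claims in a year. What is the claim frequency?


frequency = claims / policies
= 114 / 1949
= 0.0585


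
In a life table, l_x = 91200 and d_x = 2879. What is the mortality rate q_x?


q_x = d_x / l_x
= 2879 / 91200
= 0.0316


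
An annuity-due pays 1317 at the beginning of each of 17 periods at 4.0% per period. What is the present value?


PV_due = PMT * (1-(1+i)^(-n))/i * (1+i)
PV_immediate = 16022.1859
PV_due = 16022.1859 * 1.04
= 16663.0733


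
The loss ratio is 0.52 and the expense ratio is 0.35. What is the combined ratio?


Combined ratio = loss ratio + expense ratio
= 0.52 + 0.35
= 0.87


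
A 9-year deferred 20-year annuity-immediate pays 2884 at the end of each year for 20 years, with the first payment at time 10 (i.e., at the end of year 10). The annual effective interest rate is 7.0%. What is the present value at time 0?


PV at time 9 of the 20-year annuity-immediate:
a_n = 2884 * (1-(1+0.07)^(-20))/0.07 = 30553.1371
Discount back 9 years to time 0:
PV = 30553.1371 * (1+0.07)^(-9)
= 30553.1371 * 0.543934
= 16618.8822


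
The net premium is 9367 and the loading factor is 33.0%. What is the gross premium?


Gross = net * (1 + loading)
= 9367 * (1 + 0.33)
= 9367 * 1.33
= 12458.11


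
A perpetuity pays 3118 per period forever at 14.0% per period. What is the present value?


PV = PMT / i
= 3118 / 0.14
= 22271.4286


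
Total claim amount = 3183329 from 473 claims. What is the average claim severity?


severity = total / number
= 3183329 / 473
= 6730.0825


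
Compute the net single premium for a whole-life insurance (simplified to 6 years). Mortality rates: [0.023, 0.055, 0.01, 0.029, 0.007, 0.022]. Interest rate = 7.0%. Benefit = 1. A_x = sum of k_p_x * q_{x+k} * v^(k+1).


v = 0.934579
Year 0: k_p_x=1.0, q=0.023, term=0.021495
Year 1: k_p_x=0.977, q=0.055, term=0.046934
Year 2: k_p_x=0.923265, q=0.01, term=0.007537
Year 3: k_p_x=0.914032, q=0.029, term=0.020222
Year 4: k_p_x=0.887525, q=0.007, term=0.00443
Year 5: k_p_x=0.881313, q=0.022, term=0.01292
A_x = 0.1135


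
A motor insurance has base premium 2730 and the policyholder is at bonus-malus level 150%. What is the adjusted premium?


adjusted = base * BM_level / 100
= 2730 * 150 / 100
= 2730 * 1.5
= 4095.0


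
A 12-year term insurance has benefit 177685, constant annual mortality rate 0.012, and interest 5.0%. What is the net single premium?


NSP = benefit * sum_{k=0}^{n-1} k_p_x * q * v^(k+1)
With constant q=0.012, v=0.952381
Sum = 0.100309
NSP = 177685 * 0.100309
= 17823.3325


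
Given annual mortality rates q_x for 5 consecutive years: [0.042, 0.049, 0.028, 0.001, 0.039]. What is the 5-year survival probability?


p_k = 1 - q_k for each year
Survival = product of (1 - q_k)
= 0.958 * 0.951 * 0.972 * 0.999 * 0.961
= 0.8502


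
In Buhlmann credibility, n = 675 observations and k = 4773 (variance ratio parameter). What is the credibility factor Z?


Z = n / (n + k)
= 675 / (675 + 4773)
= 675 / 5448
= 0.1239


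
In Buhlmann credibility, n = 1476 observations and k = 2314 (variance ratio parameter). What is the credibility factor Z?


Z = n / (n + k)
= 1476 / (1476 + 2314)
= 1476 / 3790
= 0.3894


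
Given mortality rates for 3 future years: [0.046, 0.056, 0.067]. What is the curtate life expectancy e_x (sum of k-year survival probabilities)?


e_x = sum_{k=1}^{n} k_p_x
k_p_x values:
  1_p_x = 0.954
  2_p_x = 0.900576
  3_p_x = 0.840237
e_x = 2.6948


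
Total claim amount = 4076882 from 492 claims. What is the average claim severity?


severity = total / number
= 4076882 / 492
= 8286.3455


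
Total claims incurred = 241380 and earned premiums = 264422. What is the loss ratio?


Loss ratio = claims / premiums
= 241380 / 264422
= 0.9129


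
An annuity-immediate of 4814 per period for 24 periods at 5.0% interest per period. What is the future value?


FV = PMT * ((1+i)^n - 1) / i
= 4814 * ((1.05)^24 - 1) / 0.05
= 4814 * (3.2251 - 1) / 0.05
= 214232.6226


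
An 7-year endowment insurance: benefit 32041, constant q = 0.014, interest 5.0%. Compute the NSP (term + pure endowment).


Term component = 2495.9469
Pure endowment = 7_p_x * v^7 * benefit = 0.906021 * 0.710681 * 32041 = 20630.957
NSP = 23126.9039


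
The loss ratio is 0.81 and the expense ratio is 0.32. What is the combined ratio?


Combined ratio = loss ratio + expense ratio
= 0.81 + 0.32
= 1.13


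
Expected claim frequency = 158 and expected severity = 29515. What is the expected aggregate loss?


E[S] = E[N] * E[X]
= 158 * 29515
= 4.6634e+06


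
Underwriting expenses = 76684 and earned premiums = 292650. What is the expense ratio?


Expense ratio = expenses / premiums
= 76684 / 292650
= 0.262


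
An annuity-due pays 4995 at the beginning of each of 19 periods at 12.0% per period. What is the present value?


PV_due = PMT * (1-(1+i)^(-n))/i * (1+i)
PV_immediate = 36792.0554
PV_due = 36792.0554 * 1.12
= 41207.1021


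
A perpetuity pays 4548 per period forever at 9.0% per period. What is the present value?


PV = PMT / i
= 4548 / 0.09
= 50533.3333


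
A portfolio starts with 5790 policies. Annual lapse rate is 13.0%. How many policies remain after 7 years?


remaining = initial * (1 - lapse)^years
= 5790 * (1 - 0.13)^7
= 5790 * 0.377255
= 2184.3053


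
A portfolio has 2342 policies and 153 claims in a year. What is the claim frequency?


frequency = claims / policies
= 153 / 2342
= 0.0653


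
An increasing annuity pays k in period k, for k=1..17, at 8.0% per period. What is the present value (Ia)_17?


(Ia)_n = sum_{k=1}^{n} k * v^k, v = 1/(1+i)
v = 0.925926
Sum computed term by term:
(Ia)_17 = 65.71


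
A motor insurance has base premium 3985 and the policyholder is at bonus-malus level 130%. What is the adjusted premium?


adjusted = base * BM_level / 100
= 3985 * 130 / 100
= 3985 * 1.3
= 5180.5


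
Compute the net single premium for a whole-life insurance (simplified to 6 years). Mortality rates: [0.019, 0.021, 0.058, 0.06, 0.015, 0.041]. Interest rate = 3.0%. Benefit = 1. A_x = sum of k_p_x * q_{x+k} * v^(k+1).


v = 0.970874
Year 0: k_p_x=1.0, q=0.019, term=0.018447
Year 1: k_p_x=0.981, q=0.021, term=0.019418
Year 2: k_p_x=0.960399, q=0.058, term=0.050976
Year 3: k_p_x=0.904696, q=0.06, term=0.048229
Year 4: k_p_x=0.850414, q=0.015, term=0.011004
Year 5: k_p_x=0.837658, q=0.041, term=0.028763
A_x = 0.1768


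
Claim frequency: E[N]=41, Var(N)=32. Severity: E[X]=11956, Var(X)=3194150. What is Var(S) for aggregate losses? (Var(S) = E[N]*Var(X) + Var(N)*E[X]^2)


Var(S) = E[N]*Var(X) + Var(N)*E[X]^2
= 41*3194150 + 32*11956^2
= 130960150 + 4574269952
= 4.7052e+09


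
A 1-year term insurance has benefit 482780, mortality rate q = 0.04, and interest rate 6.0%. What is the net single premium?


NSP = benefit * q * v
v = 1/(1+i) = 0.943396
NSP = 482780 * 0.04 * 0.943396
= 18218.1132


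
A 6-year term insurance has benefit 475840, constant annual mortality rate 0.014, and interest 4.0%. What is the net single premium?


NSP = benefit * sum_{k=0}^{n-1} k_p_x * q * v^(k+1)
With constant q=0.014, v=0.961538
Sum = 0.070983
NSP = 475840 * 0.070983
= 33776.5159


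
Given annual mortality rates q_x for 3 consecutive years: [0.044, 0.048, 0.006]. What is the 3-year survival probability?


p_k = 1 - q_k for each year
Survival = product of (1 - q_k)
= 0.956 * 0.952 * 0.994
= 0.9047


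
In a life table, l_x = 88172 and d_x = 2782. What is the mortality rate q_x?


q_x = d_x / l_x
= 2782 / 88172
= 0.0316


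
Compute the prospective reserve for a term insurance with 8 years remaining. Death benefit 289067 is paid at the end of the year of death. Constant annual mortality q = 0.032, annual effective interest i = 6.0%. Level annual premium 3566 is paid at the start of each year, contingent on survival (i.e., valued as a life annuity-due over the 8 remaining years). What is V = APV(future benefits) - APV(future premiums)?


v = 1/(1+i) = 0.943396
APV(future benefits) per unit = sum_{k=0}^{7} k_p_x * q * v^(k+1) = 0.17959
APV(future benefits) = 289067 * 0.17959 = 51913.6625
Life annuity-due factor ä_{x:8} = sum_{k=0}^{7} k_p_x * v^k = 5.948932
APV(future premiums) = 3566 * 5.948932 = 21213.8933
V = 51913.6625 - 21213.8933
= 30699.7692


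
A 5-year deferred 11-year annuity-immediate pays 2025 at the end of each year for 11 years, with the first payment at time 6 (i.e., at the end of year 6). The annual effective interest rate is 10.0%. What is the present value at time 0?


PV at time 5 of the 11-year annuity-immediate:
a_n = 2025 * (1-(1+0.1)^(-11))/0.1 = 13152.4985
Discount back 5 years to time 0:
PV = 13152.4985 * (1+0.1)^(-5)
= 13152.4985 * 0.620921
= 8166.6668


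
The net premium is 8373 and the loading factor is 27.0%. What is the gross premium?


Gross = net * (1 + loading)
= 8373 * (1 + 0.27)
= 8373 * 1.27
= 10633.71


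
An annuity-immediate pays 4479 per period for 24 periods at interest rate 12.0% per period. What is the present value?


PV = PMT * (1 - (1+i)^(-n)) / i
= 4479 * (1 - (1+0.12)^(-24)) / 0.12
= 4479 * (1 - 0.065882) / 0.12
= 4479 * 7.784316
= 34865.9505


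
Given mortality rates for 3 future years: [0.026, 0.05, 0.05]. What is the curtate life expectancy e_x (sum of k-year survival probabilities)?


e_x = sum_{k=1}^{n} k_p_x
k_p_x values:
  1_p_x = 0.974
  2_p_x = 0.9253
  3_p_x = 0.879035
e_x = 2.7783


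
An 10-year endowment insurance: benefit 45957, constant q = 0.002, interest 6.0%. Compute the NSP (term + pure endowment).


Term component = 671.0806
Pure endowment = 10_p_x * v^10 * benefit = 0.980179 * 0.558395 * 45957 = 25153.5004
NSP = 25824.5811


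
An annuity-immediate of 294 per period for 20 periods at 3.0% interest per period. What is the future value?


FV = PMT * ((1+i)^n - 1) / i
= 294 * ((1.03)^20 - 1) / 0.03
= 294 * (1.806111 - 1) / 0.03
= 7899.8901


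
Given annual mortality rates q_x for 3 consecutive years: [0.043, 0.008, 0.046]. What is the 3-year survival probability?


p_k = 1 - q_k for each year
Survival = product of (1 - q_k)
= 0.957 * 0.992 * 0.954
= 0.9057


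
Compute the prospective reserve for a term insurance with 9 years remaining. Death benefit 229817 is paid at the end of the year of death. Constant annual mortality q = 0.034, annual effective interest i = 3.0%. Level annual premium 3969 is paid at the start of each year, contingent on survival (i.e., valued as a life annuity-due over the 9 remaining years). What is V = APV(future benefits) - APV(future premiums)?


v = 1/(1+i) = 0.970874
APV(future benefits) per unit = sum_{k=0}^{8} k_p_x * q * v^(k+1) = 0.233015
APV(future benefits) = 229817 * 0.233015 = 53550.8952
Life annuity-due factor ä_{x:9} = sum_{k=0}^{8} k_p_x * v^k = 7.058995
APV(future premiums) = 3969 * 7.058995 = 28017.1523
V = 53550.8952 - 28017.1523
= 25533.7429


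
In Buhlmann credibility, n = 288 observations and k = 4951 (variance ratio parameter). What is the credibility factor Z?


Z = n / (n + k)
= 288 / (288 + 4951)
= 288 / 5239
= 0.055


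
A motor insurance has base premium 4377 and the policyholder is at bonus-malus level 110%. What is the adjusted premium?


adjusted = base * BM_level / 100
= 4377 * 110 / 100
= 4377 * 1.1
= 4814.7


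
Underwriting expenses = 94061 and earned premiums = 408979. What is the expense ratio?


Expense ratio = expenses / premiums
= 94061 / 408979
= 0.23


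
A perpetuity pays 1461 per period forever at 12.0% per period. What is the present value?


PV = PMT / i
= 1461 / 0.12
= 12175.0


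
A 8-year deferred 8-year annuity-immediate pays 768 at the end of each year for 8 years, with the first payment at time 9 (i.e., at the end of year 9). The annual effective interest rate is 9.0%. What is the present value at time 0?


PV at time 8 of the 8-year annuity-immediate:
a_n = 768 * (1-(1+0.09)^(-8))/0.09 = 4250.7411
Discount back 8 years to time 0:
PV = 4250.7411 * (1+0.09)^(-8)
= 4250.7411 * 0.501866
= 2133.3036


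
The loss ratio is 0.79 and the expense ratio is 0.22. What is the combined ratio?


Combined ratio = loss ratio + expense ratio
= 0.79 + 0.22
= 1.01


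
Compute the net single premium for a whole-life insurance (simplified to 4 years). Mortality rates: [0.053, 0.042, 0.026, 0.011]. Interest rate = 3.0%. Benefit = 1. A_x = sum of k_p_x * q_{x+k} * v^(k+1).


v = 0.970874
Year 0: k_p_x=1.0, q=0.053, term=0.051456
Year 1: k_p_x=0.947, q=0.042, term=0.037491
Year 2: k_p_x=0.907226, q=0.026, term=0.021586
Year 3: k_p_x=0.883638, q=0.011, term=0.008636
A_x = 0.1192


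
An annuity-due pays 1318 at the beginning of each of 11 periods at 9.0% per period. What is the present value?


PV_due = PMT * (1-(1+i)^(-n))/i * (1+i)
PV_immediate = 8969.2411
PV_due = 8969.2411 * 1.09
= 9776.4729


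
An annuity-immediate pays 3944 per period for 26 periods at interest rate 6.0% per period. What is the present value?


PV = PMT * (1 - (1+i)^(-n)) / i
= 3944 * (1 - (1+0.06)^(-26)) / 0.06
= 3944 * (1 - 0.21981) / 0.06
= 3944 * 13.003166
= 51284.4874


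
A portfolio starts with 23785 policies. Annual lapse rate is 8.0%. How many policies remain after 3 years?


remaining = initial * (1 - lapse)^years
= 23785 * (1 - 0.08)^3
= 23785 * 0.778688
= 18521.0941


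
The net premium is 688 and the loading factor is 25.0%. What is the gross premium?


Gross = net * (1 + loading)
= 688 * (1 + 0.25)
= 688 * 1.25
= 860.0


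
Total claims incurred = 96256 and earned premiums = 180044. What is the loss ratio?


Loss ratio = claims / premiums
= 96256 / 180044
= 0.5346


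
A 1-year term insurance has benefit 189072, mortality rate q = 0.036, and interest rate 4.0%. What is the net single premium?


NSP = benefit * q * v
v = 1/(1+i) = 0.961538
NSP = 189072 * 0.036 * 0.961538
= 6544.8


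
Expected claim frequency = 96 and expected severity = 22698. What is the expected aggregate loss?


E[S] = E[N] * E[X]
= 96 * 22698
= 2.1790e+06


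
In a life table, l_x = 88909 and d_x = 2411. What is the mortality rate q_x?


q_x = d_x / l_x
= 2411 / 88909
= 0.0271


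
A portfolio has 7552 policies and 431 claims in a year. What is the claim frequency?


frequency = claims / policies
= 431 / 7552
= 0.0571


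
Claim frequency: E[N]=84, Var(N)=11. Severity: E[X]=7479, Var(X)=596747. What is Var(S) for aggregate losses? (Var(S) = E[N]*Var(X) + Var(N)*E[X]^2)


Var(S) = E[N]*Var(X) + Var(N)*E[X]^2
= 84*596747 + 11*7479^2
= 50126748 + 615289851
= 6.6542e+08


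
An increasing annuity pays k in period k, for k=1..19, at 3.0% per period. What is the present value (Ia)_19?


(Ia)_n = sum_{k=1}^{n} k * v^k, v = 1/(1+i)
v = 0.970874
Sum computed term by term:
(Ia)_19 = 130.6026


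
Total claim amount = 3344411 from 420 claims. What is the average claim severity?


severity = total / number
= 3344411 / 420
= 7962.8833


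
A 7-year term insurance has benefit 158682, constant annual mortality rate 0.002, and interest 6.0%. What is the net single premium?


NSP = benefit * sum_{k=0}^{n-1} k_p_x * q * v^(k+1)
With constant q=0.002, v=0.943396
Sum = 0.011103
NSP = 158682 * 0.011103
= 1761.8719


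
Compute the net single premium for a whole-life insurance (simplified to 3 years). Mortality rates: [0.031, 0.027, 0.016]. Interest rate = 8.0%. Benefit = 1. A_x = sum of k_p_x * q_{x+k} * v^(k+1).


v = 0.925926
Year 0: k_p_x=1.0, q=0.031, term=0.028704
Year 1: k_p_x=0.969, q=0.027, term=0.022431
Year 2: k_p_x=0.942837, q=0.016, term=0.011975
A_x = 0.0631


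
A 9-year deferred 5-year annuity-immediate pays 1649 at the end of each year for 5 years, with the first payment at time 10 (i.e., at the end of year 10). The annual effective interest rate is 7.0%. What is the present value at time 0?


PV at time 9 of the 5-year annuity-immediate:
a_n = 1649 * (1-(1+0.07)^(-5))/0.07 = 6761.2256
Discount back 9 years to time 0:
PV = 6761.2256 * (1+0.07)^(-9)
= 6761.2256 * 0.543934
= 3677.6587


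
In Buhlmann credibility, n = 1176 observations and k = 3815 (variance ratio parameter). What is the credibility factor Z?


Z = n / (n + k)
= 1176 / (1176 + 3815)
= 1176 / 4991
= 0.2356


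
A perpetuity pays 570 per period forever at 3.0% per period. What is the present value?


PV = PMT / i
= 570 / 0.03
= 19000.0


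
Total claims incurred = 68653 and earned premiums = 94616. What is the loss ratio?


Loss ratio = claims / premiums
= 68653 / 94616
= 0.7256


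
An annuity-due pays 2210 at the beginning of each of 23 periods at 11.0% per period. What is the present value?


PV_due = PMT * (1-(1+i)^(-n))/i * (1+i)
PV_immediate = 18268.8138
PV_due = 18268.8138 * 1.11
= 20278.3834


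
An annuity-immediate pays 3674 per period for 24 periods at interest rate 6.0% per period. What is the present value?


PV = PMT * (1 - (1+i)^(-n)) / i
= 3674 * (1 - (1+0.06)^(-24)) / 0.06
= 3674 * (1 - 0.246979) / 0.06
= 3674 * 12.550358
= 46110.0136


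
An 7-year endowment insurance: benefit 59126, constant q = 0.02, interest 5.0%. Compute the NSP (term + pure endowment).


Term component = 6470.7392
Pure endowment = 7_p_x * v^7 * benefit = 0.868126 * 0.710681 * 59126 = 36478.4129
NSP = 42949.1521


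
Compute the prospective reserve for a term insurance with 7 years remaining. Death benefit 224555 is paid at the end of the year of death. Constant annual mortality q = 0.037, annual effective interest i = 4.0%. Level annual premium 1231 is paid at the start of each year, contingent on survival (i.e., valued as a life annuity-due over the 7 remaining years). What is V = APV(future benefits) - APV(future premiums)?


v = 1/(1+i) = 0.961538
APV(future benefits) per unit = sum_{k=0}^{6} k_p_x * q * v^(k+1) = 0.200065
APV(future benefits) = 224555 * 0.200065 = 44925.7047
Life annuity-due factor ä_{x:7} = sum_{k=0}^{6} k_p_x * v^k = 5.623462
APV(future premiums) = 1231 * 5.623462 = 6922.482
V = 44925.7047 - 6922.482
= 38003.2227


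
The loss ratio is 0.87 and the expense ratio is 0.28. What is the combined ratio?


Combined ratio = loss ratio + expense ratio
= 0.87 + 0.28
= 1.15


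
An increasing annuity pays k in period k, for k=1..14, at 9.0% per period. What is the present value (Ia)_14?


(Ia)_n = sum_{k=1}^{n} k * v^k, v = 1/(1+i)
v = 0.917431
Sum computed term by term:
(Ia)_14 = 47.7495


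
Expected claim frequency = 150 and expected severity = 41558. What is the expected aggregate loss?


E[S] = E[N] * E[X]
= 150 * 41558
= 6.2337e+06


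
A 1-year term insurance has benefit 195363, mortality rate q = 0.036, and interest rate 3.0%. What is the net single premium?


NSP = benefit * q * v
v = 1/(1+i) = 0.970874
NSP = 195363 * 0.036 * 0.970874
= 6828.2214


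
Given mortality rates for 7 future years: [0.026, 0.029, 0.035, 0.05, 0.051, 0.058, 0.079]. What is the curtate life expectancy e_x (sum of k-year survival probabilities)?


e_x = sum_{k=1}^{n} k_p_x
k_p_x values:
  1_p_x = 0.974
  2_p_x = 0.945754
  3_p_x = 0.912653
  4_p_x = 0.86702
  5_p_x = 0.822802
  6_p_x = 0.775079
  7_p_x = 0.713848
e_x = 6.0112


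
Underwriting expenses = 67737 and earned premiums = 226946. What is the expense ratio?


Expense ratio = expenses / premiums
= 67737 / 226946
= 0.2985


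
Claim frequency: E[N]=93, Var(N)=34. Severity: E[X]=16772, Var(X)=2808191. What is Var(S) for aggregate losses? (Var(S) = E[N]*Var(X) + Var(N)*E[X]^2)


Var(S) = E[N]*Var(X) + Var(N)*E[X]^2
= 93*2808191 + 34*16772^2
= 261161763 + 9564199456
= 9.8254e+09


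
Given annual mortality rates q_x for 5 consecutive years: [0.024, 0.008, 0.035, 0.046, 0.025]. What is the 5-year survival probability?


p_k = 1 - q_k for each year
Survival = product of (1 - q_k)
= 0.976 * 0.992 * 0.965 * 0.954 * 0.975
= 0.869


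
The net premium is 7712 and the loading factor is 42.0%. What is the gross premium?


Gross = net * (1 + loading)
= 7712 * (1 + 0.42)
= 7712 * 1.42
= 10951.04


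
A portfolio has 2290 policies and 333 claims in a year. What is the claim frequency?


frequency = claims / policies
= 333 / 2290
= 0.1454


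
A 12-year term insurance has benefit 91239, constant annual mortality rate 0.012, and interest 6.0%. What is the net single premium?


NSP = benefit * sum_{k=0}^{n-1} k_p_x * q * v^(k+1)
With constant q=0.012, v=0.943396
Sum = 0.095009
NSP = 91239 * 0.095009
= 8668.5406


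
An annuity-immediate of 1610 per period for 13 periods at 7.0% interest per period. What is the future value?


FV = PMT * ((1+i)^n - 1) / i
= 1610 * ((1.07)^13 - 1) / 0.07
= 1610 * (2.409845 - 1) / 0.07
= 32426.435


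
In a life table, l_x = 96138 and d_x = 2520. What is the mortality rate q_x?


q_x = d_x / l_x
= 2520 / 96138
= 0.0262


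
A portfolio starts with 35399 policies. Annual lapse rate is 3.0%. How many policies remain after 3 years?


remaining = initial * (1 - lapse)^years
= 35399 * (1 - 0.03)^3
= 35399 * 0.912673
= 32307.7115


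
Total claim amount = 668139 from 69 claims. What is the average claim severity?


severity = total / number
= 668139 / 69
= 9683.1739


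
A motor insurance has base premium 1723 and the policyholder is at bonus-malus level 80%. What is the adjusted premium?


adjusted = base * BM_level / 100
= 1723 * 80 / 100
= 1723 * 0.8
= 1378.4


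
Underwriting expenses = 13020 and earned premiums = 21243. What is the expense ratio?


Expense ratio = expenses / premiums
= 13020 / 21243
= 0.6129
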